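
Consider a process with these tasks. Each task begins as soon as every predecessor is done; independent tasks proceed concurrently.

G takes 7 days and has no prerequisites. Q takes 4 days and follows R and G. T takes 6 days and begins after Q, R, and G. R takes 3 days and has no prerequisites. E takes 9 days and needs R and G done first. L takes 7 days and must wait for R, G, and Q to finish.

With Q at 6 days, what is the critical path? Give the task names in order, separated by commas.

The binding path is G→Q→L = 7+4+7 = 18; finish at 18 days.
Q lies on that path, so at 6 days the path becomes 20 days.
That remains the longest chain; total 20 days.

G, Q, L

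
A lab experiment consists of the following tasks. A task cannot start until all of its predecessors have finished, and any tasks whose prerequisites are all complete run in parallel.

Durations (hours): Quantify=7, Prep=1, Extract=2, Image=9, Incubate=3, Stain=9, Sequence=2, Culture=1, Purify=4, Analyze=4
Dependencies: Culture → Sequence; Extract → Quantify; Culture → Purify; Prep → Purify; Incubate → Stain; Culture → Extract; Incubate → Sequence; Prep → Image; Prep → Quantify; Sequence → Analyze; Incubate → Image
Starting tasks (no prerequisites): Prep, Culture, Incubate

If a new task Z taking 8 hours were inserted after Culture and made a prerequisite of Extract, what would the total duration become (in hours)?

Originally the schedule takes 12 hours.
With Z inserted, Extract now waits for max(Culture, Z).
New critical path: Culture→Z→Extract→Quantify = 1+8+2+7 = 18 ⇒ 18 hours.

18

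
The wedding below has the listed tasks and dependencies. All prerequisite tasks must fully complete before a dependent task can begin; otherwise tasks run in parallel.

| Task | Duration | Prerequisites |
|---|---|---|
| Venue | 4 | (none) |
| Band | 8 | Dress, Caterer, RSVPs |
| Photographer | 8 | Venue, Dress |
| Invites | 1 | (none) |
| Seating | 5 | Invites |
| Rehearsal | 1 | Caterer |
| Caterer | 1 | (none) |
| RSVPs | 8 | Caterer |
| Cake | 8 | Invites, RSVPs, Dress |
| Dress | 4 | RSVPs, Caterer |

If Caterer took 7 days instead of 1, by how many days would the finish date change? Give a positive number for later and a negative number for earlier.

6

Actual critical path: Caterer→RSVPs→Dress→Cake = 1+8+4+8 = 21 ⇒ 21 days.
Since Caterer is critical, the +6 change carries straight to that chain (now 27 days).
The critical path is still Caterer→RSVPs→Dress→Cake; finish is now 27 days.
Change in finish: 27 − 21 = +6 days.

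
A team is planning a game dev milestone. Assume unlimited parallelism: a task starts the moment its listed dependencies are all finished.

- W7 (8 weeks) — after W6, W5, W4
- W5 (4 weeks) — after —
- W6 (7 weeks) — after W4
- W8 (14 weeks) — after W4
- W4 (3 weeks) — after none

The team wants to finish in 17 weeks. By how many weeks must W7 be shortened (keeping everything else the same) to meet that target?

Current finish: 18 weeks; target: 17.
W7 is on every critical path, so each week cut from W7 cuts the finish by one (this holds down to a finish of 17).
Need 18 − 17 = 1 week off W7 → W7 becomes 7 weeks, finish becomes 17.

1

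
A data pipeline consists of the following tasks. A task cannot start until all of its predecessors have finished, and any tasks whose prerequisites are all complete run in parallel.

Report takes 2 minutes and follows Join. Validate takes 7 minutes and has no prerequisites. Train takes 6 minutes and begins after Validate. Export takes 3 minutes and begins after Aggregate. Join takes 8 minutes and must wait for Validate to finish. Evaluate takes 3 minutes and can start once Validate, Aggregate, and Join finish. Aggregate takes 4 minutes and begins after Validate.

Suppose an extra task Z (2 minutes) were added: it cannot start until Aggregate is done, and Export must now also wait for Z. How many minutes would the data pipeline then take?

18

Originally the data pipeline takes 18 minutes.
With Z inserted, Export now waits for max(Aggregate, Z).
New critical path: Validate→Join→Evaluate = 7+8+3 = 18 ⇒ 18 minutes.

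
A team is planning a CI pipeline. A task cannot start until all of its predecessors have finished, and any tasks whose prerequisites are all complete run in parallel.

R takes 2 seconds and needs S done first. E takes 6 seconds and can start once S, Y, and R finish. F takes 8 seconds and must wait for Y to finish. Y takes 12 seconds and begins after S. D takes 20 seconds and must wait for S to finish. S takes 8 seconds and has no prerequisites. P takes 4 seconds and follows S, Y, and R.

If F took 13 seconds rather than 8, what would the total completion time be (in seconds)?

33

Critical path before the change: S→Y→F = 8+12+8 = 28 giving 28 seconds.
F lies on that path, so at 13 seconds the path becomes 33 seconds.
No other chain overtakes it, so the finish is 33 seconds.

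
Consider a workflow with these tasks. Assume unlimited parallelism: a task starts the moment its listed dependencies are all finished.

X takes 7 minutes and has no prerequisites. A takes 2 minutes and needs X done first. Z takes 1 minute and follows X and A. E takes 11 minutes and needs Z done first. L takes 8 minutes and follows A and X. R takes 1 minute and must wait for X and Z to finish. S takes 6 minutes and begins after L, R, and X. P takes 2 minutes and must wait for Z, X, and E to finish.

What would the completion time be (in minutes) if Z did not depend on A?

Original critical path: X→A→Z→E→P = 7+2+1+11+2 = 23 ⇒ 23 minutes.
Without A→Z, Z's earliest start moves from 9 to 7.
New critical path: X→A→L→S = 7+2+8+6 = 23 ⇒ 23 minutes.

23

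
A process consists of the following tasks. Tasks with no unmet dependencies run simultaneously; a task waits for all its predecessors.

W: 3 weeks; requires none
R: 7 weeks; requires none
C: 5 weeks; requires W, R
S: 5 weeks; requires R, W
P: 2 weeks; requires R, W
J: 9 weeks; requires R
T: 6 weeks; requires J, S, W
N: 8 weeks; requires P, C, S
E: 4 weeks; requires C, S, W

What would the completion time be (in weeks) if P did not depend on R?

Original critical path: R→J→T = 7+9+6 = 22 ⇒ 22 weeks.
Without R→P, P's earliest start moves from 7 to 3.
After: R→J→T = 7+9+6 = 22 → 22 weeks.

22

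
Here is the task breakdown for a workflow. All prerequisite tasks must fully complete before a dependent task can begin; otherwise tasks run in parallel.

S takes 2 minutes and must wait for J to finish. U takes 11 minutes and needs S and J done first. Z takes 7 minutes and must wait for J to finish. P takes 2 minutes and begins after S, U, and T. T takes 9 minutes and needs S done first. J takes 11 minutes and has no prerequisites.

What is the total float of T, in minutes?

2

J→S→U→P = 11+2+11+2 = 26 sets the makespan at 26 minutes.
Longest path through T: 24 minutes (earliest finish 22, latest finish 24).
So T can slip 24 − 22 = 2 minutes.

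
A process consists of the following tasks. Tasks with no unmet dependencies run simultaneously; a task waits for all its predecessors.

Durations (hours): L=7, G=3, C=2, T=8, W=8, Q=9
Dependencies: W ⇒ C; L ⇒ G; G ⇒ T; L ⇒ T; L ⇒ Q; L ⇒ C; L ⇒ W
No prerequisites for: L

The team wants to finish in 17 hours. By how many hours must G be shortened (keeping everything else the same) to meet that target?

1

Current finish: 18 hours; target: 17.
G is on every critical path, so each hour cut from G cuts the finish by one (this holds down to a finish of 17).
Need 18 − 17 = 1 hour off G → G becomes 2 hours, finish becomes 17.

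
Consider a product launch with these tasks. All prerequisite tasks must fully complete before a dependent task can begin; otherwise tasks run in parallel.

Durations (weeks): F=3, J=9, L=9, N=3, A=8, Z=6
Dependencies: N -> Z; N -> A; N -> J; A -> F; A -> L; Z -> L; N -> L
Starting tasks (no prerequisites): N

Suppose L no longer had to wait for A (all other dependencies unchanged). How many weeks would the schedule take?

18

With the dependency in place, N→A→L = 3+8+9 = 20 sets the finish at 20 weeks.
Without A→L, L's earliest start moves from 11 to 9.
After: N→Z→L = 3+6+9 = 18 → 18 weeks.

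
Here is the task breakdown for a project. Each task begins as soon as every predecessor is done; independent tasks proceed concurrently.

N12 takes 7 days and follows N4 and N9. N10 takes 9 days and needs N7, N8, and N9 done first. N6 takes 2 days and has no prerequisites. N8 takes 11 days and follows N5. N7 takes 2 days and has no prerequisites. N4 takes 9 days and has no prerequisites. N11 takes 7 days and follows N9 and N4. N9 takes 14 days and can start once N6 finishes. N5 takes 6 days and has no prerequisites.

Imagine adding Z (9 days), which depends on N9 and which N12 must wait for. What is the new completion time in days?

32

Originally the schedule takes 26 days.
With Z inserted, N12 now waits for max(N4, N9, Z).
New critical path: N6→N9→Z→N12 = 2+14+9+7 = 32 ⇒ 32 days.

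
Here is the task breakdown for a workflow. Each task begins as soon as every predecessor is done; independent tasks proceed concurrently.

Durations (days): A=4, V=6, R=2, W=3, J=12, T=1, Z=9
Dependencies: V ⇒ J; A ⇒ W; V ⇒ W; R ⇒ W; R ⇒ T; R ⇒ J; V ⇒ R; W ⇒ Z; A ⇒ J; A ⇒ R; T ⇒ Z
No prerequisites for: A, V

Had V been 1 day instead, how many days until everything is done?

Actual critical path: V→R→W→Z = 6+2+3+9 = 20 ⇒ 20 days.
Since V is critical, the -5 change carries straight to that chain (now 15 days).
The binding chain switches to A→R→W→Z = 4+2+3+9 = 18; finish 18 days.

18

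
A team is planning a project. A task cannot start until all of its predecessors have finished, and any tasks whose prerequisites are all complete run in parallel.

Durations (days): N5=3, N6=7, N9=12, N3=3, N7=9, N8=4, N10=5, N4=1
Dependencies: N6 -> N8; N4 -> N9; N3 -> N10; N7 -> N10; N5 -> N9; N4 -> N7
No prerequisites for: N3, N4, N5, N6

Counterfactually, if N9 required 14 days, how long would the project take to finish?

Actual critical path: N5→N9 = 3+12 = 15 ⇒ 15 days.
N9 is on the critical path; changing it to 14 makes that path 17 days.
The critical path is still N5→N9; finish is now 17 days.

17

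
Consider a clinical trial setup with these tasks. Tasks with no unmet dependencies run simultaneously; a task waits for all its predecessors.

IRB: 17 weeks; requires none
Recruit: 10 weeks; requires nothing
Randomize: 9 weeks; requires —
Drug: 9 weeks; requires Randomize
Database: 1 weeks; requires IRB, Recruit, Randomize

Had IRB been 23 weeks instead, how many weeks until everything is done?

24

Critical path before the change: IRB→Database = 17+1 = 18 giving 18 weeks.
IRB lies on that path, so at 23 weeks the path becomes 24 weeks.
The critical path is still IRB→Database; finish is now 24 weeks.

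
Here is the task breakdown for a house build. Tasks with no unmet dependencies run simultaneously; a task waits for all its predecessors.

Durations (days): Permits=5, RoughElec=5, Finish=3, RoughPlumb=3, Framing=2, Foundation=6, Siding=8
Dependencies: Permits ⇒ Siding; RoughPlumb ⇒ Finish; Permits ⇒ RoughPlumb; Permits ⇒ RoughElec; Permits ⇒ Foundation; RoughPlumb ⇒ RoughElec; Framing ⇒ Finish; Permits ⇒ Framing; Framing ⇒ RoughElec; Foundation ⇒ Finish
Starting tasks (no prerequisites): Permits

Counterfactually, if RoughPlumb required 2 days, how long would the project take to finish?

The binding path is Permits→Foundation→Finish = 5+6+3 = 14; finish at 14 days.
RoughPlumb has 1 day of float (longest path through it is 13).
No other chain overtakes it, so the finish is 14 days.

14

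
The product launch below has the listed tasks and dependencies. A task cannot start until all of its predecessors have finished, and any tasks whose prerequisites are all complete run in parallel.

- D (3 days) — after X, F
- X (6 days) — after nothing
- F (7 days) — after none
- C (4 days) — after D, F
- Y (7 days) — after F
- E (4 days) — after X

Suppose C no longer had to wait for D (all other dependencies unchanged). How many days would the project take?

Original critical path: F→D→C = 7+3+4 = 14 ⇒ 14 days.
Without D→C, C's earliest start moves from 10 to 7.
The longest chain is now F→Y = 7+7 = 14, so the project takes 14 days.

14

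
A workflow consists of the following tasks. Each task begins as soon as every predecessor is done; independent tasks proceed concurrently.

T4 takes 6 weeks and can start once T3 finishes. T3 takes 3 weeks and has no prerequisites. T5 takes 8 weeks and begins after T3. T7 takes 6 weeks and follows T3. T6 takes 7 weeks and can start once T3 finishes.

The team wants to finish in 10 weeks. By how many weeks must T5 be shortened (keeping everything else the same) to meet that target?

Current finish: 11 weeks; target: 10.
T5 is on every critical path, so each week cut from T5 cuts the finish by one (this holds down to a finish of 10).
Need 11 − 10 = 1 week off T5 → T5 becomes 7 weeks, finish becomes 10.

1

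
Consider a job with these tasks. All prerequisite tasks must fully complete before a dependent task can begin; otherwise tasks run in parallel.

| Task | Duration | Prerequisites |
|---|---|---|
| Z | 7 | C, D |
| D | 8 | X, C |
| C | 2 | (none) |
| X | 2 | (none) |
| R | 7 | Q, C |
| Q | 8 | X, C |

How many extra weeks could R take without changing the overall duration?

0

The longest chain is C→Q→R = 2+8+7 = 17; overall finish 17 weeks.
R finishes as early as 17 and must finish by 17.
So R can slip 17 − 17 = 0 weeks.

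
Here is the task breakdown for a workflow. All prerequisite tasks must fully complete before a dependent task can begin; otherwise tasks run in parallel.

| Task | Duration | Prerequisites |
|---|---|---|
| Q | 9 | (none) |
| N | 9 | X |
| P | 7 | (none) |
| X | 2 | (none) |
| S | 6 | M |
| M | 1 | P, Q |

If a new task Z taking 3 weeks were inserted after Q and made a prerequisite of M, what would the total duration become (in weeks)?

19

Originally the project takes 16 weeks.
With Z inserted, M now waits for max(P, Q, Z).
New critical path: Q→Z→M→S = 9+3+1+6 = 19 ⇒ 19 weeks.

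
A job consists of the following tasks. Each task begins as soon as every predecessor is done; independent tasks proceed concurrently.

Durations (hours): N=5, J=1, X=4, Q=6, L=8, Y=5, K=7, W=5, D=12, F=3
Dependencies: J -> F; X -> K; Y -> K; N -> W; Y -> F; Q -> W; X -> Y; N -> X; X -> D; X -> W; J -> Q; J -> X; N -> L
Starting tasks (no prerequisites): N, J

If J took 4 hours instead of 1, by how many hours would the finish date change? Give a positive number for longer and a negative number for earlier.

0

Critical path before the change: N→X→Y→K = 5+4+5+7 = 21 giving 21 hours.
The longest path through J is only 17 hours, so J has float 4.
The critical path is still N→X→Y→K; finish is now 21 hours.
Change in finish: 21 − 21 = +0 hours.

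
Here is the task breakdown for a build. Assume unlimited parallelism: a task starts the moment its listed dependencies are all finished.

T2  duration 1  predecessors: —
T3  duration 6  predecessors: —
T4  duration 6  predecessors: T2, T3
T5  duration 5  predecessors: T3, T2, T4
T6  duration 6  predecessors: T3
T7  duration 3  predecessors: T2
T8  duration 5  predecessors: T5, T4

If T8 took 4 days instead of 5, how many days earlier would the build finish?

As given, the longest chain is T3→T4→T5→T8 = 6+6+5+5 = 22, so the finish is 22 days.
T8 is on the critical path; changing it to 4 makes that path 21 days.
That remains the longest chain; total 21 days.
Change in finish: 21 − 22 = -1 days.

1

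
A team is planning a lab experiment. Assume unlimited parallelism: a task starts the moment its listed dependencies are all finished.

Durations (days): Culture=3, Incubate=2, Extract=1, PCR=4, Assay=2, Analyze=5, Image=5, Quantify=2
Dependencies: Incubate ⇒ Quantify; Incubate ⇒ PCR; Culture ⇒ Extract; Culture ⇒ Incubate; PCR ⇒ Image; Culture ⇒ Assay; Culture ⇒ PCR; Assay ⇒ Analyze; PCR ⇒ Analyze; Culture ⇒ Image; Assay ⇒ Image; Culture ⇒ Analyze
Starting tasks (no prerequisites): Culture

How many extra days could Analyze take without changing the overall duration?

The longest chain is Culture→Incubate→PCR→Analyze = 3+2+4+5 = 14; overall finish 14 days.
Analyze finishes as early as 14 and must finish by 14.
Slack of Analyze = 9 − 9 = 0 days.

0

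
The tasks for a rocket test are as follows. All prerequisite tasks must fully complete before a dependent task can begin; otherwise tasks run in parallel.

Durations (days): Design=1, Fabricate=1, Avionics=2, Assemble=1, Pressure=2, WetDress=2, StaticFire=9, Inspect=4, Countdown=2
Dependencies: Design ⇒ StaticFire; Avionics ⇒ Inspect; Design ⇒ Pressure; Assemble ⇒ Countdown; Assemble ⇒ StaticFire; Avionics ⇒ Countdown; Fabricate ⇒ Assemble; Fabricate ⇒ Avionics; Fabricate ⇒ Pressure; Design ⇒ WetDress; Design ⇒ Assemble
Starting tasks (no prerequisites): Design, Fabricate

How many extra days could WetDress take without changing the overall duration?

8

The longest chain is Design→Assemble→StaticFire = 1+1+9 = 11; overall finish 11 days.
WetDress finishes as early as 3 and must finish by 11.
Slack of WetDress = 9 − 1 = 8 days.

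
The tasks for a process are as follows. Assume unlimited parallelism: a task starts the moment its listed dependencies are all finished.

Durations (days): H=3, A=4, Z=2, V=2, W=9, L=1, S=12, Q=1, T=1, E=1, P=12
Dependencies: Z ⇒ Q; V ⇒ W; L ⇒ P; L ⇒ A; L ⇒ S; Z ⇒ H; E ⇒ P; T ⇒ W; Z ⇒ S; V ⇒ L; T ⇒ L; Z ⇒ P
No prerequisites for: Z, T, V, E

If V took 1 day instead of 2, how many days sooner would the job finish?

1

Actual critical path: V→L→P = 2+1+12 = 15 ⇒ 15 days.
V is on the critical path; changing it to 1 makes that path 14 days.
Now Z→P = 2+12 = 14 is longest, so the finish becomes 14 days.
Change in finish: 14 − 15 = -1 days.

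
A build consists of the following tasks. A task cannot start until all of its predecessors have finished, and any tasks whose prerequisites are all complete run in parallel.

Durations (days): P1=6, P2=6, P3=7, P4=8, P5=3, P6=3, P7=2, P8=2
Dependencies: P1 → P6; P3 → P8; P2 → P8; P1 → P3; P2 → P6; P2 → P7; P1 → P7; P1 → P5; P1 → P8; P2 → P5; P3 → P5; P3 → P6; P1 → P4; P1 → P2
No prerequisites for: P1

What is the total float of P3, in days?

0

P1→P3→P5 = 6+7+3 = 16 sets the makespan at 16 days.
P3 finishes as early as 13 and must finish by 13.
Slack of P3 = 6 − 6 = 0 days.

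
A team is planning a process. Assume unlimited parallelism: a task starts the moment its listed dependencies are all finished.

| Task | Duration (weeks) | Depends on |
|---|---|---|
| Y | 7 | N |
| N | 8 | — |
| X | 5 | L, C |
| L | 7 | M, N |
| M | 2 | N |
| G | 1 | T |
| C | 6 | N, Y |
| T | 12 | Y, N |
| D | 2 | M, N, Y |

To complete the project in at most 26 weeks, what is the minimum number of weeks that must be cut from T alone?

Current finish: 28 weeks; target: 26.
T is on every critical path, so each week cut from T cuts the finish by one (this holds down to a finish of 26).
Need 28 − 26 = 2 weeks off T → T becomes 10 weeks, finish becomes 26.

2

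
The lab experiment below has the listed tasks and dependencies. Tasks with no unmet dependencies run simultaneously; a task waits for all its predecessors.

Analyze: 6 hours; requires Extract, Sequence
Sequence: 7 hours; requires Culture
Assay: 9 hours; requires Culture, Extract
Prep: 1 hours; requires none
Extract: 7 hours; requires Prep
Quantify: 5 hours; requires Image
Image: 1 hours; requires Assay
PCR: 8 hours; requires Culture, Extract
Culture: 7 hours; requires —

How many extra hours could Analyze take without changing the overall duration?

Prep→Extract→Assay→Image→Quantify = 1+7+9+1+5 = 23 sets the makespan at 23 hours.
The longest chain containing Analyze totals 20 hours.
Slack of Analyze = 17 − 14 = 3 hours.

3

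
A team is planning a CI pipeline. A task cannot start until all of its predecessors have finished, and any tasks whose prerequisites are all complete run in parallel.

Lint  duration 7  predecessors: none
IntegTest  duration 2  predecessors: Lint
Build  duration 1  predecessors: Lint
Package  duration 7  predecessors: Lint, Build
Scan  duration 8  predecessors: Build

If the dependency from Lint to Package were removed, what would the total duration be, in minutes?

Before: longest chain Lint→Build→Scan = 7+1+8 = 16, finish 16.
Dropping Lint→Package doesn't change Package's earliest start (8); another predecessor still binds.
New critical path: Lint→Build→Scan = 7+1+8 = 16 ⇒ 16 minutes.

16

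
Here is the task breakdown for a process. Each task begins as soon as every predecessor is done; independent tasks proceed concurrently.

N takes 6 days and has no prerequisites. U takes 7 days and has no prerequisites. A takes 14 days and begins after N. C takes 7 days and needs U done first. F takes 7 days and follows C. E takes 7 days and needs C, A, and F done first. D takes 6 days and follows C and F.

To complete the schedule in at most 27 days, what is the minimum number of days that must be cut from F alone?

Current finish: 28 days; target: 27.
F is on every critical path, so each day cut from F cuts the finish by one (this holds down to a finish of 27).
Need 28 − 27 = 1 day off F → F becomes 6 days, finish becomes 27.

1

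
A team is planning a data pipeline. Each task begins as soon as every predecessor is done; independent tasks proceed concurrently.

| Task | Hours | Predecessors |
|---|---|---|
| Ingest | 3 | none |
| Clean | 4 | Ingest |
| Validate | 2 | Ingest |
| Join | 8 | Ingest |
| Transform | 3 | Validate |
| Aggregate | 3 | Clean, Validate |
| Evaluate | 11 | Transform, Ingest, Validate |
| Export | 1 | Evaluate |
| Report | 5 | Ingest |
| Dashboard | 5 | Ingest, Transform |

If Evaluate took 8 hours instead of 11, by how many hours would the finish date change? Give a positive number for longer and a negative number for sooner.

-3

Critical path before the change: Ingest→Validate→Transform→Evaluate→Export = 3+2+3+11+1 = 20 giving 20 hours.
Evaluate lies on that path, so at 8 hours the path becomes 17 hours.
The critical path is still Ingest→Validate→Transform→Evaluate→Export; finish is now 17 hours.
Change in finish: 17 − 20 = -3 hours.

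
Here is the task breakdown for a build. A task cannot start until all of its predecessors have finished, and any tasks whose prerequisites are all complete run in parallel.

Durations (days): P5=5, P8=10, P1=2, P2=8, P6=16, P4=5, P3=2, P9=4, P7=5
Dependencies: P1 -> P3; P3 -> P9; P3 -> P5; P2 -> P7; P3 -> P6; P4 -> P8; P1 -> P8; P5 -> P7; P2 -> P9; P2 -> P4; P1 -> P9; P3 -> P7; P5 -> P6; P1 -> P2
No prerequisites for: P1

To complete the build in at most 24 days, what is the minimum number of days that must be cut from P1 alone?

Current finish: 25 days; target: 24.
P1 is on every critical path, so each day cut from P1 cuts the finish by one (this holds down to a finish of 24).
Need 25 − 24 = 1 day off P1 → P1 becomes 1 day, finish becomes 24.

1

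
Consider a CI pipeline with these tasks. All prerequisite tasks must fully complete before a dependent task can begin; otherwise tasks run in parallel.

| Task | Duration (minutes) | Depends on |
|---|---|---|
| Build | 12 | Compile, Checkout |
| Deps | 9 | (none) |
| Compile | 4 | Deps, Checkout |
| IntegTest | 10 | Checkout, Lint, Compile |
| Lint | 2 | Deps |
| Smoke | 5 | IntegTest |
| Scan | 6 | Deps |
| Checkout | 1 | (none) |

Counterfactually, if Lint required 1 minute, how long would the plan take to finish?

Critical path before the change: Deps→Compile→IntegTest→Smoke = 9+4+10+5 = 28 giving 28 minutes.
Lint has 2 minutes of float (longest path through it is 26).
That remains the longest chain; total 28 minutes.

28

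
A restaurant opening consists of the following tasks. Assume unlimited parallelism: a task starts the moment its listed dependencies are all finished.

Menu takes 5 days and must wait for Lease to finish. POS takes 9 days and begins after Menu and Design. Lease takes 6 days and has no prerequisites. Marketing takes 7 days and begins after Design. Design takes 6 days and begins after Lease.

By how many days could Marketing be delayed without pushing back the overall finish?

2

Critical path: Lease→Design→POS = 6+6+9 = 21, so the finish is 21 days.
The longest chain containing Marketing totals 19 days.
Float = 21 − 19 = 2.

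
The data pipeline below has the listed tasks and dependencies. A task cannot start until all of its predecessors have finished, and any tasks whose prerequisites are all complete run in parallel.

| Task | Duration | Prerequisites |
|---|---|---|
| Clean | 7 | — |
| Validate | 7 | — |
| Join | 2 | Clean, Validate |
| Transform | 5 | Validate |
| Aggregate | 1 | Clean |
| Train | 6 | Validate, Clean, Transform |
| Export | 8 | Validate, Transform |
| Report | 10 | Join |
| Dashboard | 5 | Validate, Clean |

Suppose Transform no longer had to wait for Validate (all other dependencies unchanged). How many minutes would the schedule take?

Before: longest chain Validate→Transform→Export = 7+5+8 = 20, finish 20.
Without Validate→Transform, Transform's earliest start moves from 7 to 0.
The longest chain is now Clean→Join→Report = 7+2+10 = 19, so the schedule takes 19 minutes.

19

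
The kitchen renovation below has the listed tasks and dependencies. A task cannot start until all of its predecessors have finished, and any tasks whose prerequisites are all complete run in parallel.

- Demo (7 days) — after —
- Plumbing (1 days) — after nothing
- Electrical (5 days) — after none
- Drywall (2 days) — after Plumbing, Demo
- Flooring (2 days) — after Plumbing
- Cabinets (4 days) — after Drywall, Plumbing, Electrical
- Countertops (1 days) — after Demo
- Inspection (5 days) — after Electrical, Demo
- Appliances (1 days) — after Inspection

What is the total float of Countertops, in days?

The longest chain is Demo→Drywall→Cabinets = 7+2+4 = 13; overall finish 13 days.
Countertops finishes as early as 8 and must finish by 13.
Slack of Countertops = 12 − 7 = 5 days.

5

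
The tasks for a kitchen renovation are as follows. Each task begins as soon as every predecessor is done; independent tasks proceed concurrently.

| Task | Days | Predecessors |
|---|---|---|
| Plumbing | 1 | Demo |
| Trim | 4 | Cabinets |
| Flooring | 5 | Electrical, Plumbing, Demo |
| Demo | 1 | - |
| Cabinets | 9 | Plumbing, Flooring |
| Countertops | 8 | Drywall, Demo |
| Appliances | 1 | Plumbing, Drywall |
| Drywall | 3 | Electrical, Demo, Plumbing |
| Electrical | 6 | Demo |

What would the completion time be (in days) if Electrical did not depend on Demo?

24

Original critical path: Demo→Electrical→Flooring→Cabinets→Trim = 1+6+5+9+4 = 25 ⇒ 25 days.
Without Demo→Electrical, Electrical's earliest start moves from 1 to 0.
After: Electrical→Flooring→Cabinets→Trim = 6+5+9+4 = 24 → 24 days.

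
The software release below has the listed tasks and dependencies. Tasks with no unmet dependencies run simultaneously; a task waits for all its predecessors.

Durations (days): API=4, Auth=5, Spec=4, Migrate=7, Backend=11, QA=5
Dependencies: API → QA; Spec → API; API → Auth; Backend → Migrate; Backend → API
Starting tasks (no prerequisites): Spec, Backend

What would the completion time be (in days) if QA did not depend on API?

Before: longest chain Backend→API→Auth = 11+4+5 = 20, finish 20.
Without API→QA, QA's earliest start moves from 15 to 0.
After: Backend→API→Auth = 11+4+5 = 20 → 20 days.

20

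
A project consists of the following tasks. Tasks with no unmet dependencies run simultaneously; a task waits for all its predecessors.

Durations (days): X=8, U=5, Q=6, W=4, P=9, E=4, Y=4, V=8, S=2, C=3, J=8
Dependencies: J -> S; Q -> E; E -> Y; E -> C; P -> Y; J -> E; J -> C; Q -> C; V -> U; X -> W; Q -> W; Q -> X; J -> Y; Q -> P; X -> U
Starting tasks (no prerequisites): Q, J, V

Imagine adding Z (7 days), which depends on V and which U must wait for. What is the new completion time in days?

20

Originally the job takes 19 days.
With Z inserted, U now waits for max(X, V, Z).
New critical path: V→Z→U = 8+7+5 = 20 ⇒ 20 days.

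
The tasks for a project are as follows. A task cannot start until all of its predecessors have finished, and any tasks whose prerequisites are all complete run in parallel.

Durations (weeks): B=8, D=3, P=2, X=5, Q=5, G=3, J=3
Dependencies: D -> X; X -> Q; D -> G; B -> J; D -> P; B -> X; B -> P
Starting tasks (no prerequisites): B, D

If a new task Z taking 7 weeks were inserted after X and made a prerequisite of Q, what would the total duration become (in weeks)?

Originally the job takes 18 weeks.
With Z inserted, Q now waits for max(X, Z).
New critical path: B→X→Z→Q = 8+5+7+5 = 25 ⇒ 25 weeks.

25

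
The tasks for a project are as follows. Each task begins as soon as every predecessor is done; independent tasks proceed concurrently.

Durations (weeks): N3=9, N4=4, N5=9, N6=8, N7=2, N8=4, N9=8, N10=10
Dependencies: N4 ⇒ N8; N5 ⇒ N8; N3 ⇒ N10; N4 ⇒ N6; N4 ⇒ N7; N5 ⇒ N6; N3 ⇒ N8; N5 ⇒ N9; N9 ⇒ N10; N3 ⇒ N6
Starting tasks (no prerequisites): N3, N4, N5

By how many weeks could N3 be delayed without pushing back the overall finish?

N5→N9→N10 = 9+8+10 = 27 sets the makespan at 27 weeks.
N3 finishes as early as 9 and must finish by 17.
Slack of N3 = 8 − 0 = 8 weeks.

8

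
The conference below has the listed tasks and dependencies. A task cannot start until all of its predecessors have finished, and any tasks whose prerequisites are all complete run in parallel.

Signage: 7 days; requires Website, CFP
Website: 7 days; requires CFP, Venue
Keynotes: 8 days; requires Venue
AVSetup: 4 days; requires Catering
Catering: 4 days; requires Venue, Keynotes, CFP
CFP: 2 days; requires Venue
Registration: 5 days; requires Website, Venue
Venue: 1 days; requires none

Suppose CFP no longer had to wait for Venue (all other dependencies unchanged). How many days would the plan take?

Original critical path: Venue→CFP→Website→Signage = 1+2+7+7 = 17 ⇒ 17 days.
Without Venue→CFP, CFP's earliest start moves from 1 to 0.
The longest chain is now Venue→Keynotes→Catering→AVSetup = 1+8+4+4 = 17, so the plan takes 17 days.

17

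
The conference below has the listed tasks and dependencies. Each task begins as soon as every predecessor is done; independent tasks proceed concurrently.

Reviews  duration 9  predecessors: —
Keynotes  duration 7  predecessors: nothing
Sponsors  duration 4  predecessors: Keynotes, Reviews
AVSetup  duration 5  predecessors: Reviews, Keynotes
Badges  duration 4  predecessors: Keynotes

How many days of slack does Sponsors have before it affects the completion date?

1

Reviews→AVSetup = 9+5 = 14 sets the makespan at 14 days.
The longest chain containing Sponsors totals 13 days.
Float = 14 − 13 = 1.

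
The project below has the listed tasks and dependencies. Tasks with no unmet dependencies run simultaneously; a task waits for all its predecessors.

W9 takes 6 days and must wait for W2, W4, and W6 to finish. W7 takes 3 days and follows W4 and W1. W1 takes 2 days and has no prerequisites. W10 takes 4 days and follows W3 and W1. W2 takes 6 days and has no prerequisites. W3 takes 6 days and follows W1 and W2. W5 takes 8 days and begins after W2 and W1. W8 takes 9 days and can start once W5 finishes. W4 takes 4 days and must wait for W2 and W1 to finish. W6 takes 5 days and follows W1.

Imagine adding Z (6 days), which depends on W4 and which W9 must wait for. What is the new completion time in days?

23

Originally the project takes 23 days.
With Z inserted, W9 now waits for max(W2, W4, W6, Z).
New critical path: W2→W5→W8 = 6+8+9 = 23 ⇒ 23 days.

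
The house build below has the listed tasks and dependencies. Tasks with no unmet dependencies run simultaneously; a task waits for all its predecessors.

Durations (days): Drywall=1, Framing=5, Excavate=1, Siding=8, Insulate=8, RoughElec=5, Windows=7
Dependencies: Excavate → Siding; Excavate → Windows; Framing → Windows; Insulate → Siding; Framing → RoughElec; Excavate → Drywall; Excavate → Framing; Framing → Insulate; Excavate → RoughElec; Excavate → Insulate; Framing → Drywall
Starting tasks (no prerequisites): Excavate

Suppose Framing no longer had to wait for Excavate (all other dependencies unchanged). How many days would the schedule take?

Before: longest chain Excavate→Framing→Insulate→Siding = 1+5+8+8 = 22, finish 22.
Without Excavate→Framing, Framing's earliest start moves from 1 to 0.
The longest chain is now Framing→Insulate→Siding = 5+8+8 = 21, so the schedule takes 21 days.

21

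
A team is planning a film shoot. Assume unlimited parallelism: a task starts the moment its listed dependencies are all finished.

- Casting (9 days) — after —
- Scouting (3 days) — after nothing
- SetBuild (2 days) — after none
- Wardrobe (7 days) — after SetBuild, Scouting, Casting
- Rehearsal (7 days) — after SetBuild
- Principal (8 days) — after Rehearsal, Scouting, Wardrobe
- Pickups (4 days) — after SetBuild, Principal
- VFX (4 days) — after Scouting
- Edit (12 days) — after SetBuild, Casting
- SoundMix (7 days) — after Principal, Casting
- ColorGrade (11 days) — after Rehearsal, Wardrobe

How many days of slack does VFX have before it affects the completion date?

The longest chain is Casting→Wardrobe→Principal→SoundMix = 9+7+8+7 = 31; overall finish 31 days.
Longest path through VFX: 7 days (earliest finish 7, latest finish 31).
Float = 31 − 7 = 24.

24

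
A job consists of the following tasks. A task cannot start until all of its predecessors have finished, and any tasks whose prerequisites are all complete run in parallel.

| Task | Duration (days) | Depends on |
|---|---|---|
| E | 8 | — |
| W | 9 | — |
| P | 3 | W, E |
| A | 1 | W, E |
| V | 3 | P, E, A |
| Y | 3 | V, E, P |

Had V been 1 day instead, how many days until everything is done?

16

Actual critical path: W→P→V→Y = 9+3+3+3 = 18 ⇒ 18 days.
V is on the critical path; changing it to 1 makes that path 16 days.
The critical path is still W→P→V→Y; finish is now 16 days.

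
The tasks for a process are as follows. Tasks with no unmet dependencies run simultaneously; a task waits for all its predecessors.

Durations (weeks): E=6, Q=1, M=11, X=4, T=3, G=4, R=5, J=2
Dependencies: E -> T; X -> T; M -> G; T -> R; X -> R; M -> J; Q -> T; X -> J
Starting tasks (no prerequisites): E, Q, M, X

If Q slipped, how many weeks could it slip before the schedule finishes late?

6

Critical path: M→G = 11+4 = 15, so the finish is 15 weeks.
The longest chain containing Q totals 9 weeks.
So Q can slip 7 − 1 = 6 weeks.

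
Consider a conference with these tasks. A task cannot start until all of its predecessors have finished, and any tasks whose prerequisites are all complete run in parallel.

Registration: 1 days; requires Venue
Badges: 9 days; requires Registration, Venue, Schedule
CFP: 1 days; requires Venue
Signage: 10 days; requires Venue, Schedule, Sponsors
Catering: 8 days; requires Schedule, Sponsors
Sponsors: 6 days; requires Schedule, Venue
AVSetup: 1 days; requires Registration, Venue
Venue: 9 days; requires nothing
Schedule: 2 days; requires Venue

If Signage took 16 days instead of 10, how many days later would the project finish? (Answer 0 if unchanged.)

Baseline: Venue→Schedule→Sponsors→Signage = 9+2+6+10 = 27 → 27 days.
Signage lies on that path, so at 16 days the path becomes 33 days.
The critical path is still Venue→Schedule→Sponsors→Signage; finish is now 33 days.
Change in finish: 33 − 27 = +6 days.

6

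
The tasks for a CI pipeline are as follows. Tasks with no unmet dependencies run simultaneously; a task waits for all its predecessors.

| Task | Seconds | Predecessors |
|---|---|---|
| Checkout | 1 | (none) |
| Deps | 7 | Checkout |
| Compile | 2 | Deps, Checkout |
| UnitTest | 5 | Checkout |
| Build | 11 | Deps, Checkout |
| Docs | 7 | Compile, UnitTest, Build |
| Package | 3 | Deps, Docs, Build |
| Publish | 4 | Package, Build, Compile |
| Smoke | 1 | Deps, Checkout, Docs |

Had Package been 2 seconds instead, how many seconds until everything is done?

32

Critical path before the change: Checkout→Deps→Build→Docs→Package→Publish = 1+7+11+7+3+4 = 33 giving 33 seconds.
Package lies on that path, so at 2 seconds the path becomes 32 seconds.
The critical path is still Checkout→Deps→Build→Docs→Package→Publish; finish is now 32 seconds.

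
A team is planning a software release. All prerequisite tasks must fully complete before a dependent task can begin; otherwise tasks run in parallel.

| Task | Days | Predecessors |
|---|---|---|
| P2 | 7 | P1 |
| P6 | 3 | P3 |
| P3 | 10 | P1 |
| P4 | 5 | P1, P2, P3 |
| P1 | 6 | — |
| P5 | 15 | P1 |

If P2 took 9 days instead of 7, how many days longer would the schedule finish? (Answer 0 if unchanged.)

0

Baseline: P1→P3→P4 = 6+10+5 = 21 → 21 days.
P2 has 3 days of float (longest path through it is 18).
The critical path is still P1→P3→P4; finish is now 21 days.
Change in finish: 21 − 21 = +0 days.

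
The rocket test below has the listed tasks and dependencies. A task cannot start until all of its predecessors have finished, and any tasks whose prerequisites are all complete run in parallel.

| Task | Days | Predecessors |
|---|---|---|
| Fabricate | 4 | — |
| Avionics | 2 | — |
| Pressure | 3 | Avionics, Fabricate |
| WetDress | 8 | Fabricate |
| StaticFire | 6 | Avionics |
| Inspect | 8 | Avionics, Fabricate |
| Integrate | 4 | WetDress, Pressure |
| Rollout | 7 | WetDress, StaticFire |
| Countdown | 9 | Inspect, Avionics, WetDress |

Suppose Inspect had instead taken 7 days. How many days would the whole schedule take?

21

Actual critical path: Fabricate→Inspect→Countdown = 4+8+9 = 21 ⇒ 21 days.
Since Inspect is critical, the -1 change carries straight to that chain (now 20 days).
New critical path: Fabricate→WetDress→Countdown = 4+8+9 = 21 ⇒ 21 days.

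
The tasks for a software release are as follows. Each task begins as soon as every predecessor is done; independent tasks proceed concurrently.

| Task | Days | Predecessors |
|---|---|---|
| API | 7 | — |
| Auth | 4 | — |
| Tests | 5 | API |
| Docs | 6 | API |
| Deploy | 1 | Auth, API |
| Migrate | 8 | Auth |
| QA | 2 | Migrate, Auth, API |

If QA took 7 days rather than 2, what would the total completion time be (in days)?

19

Baseline: Auth→Migrate→QA = 4+8+2 = 14 → 14 days.
Since QA is critical, the +5 change carries straight to that chain (now 19 days).
That remains the longest chain; total 19 days.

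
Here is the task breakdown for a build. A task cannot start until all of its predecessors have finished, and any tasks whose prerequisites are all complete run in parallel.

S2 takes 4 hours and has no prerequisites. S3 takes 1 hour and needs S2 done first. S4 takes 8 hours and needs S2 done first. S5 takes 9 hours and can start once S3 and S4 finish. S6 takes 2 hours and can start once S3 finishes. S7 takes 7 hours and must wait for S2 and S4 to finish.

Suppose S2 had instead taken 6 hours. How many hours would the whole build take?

As given, the longest chain is S2→S4→S5 = 4+8+9 = 21, so the finish is 21 hours.
S2 is on the critical path; changing it to 6 makes that path 23 hours.
That remains the longest chain; total 23 hours.

23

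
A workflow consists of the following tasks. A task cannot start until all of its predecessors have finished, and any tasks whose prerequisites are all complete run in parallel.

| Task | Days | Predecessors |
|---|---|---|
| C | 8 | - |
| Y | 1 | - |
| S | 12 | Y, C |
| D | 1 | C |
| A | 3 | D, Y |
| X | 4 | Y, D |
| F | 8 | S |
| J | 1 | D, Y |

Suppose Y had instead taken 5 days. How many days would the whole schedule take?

The binding path is C→S→F = 8+12+8 = 28; finish at 28 days.
Y is off the critical path — its longest chain is 21 days, giving 7 of slack.
No other chain overtakes it, so the finish is 28 days.

28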